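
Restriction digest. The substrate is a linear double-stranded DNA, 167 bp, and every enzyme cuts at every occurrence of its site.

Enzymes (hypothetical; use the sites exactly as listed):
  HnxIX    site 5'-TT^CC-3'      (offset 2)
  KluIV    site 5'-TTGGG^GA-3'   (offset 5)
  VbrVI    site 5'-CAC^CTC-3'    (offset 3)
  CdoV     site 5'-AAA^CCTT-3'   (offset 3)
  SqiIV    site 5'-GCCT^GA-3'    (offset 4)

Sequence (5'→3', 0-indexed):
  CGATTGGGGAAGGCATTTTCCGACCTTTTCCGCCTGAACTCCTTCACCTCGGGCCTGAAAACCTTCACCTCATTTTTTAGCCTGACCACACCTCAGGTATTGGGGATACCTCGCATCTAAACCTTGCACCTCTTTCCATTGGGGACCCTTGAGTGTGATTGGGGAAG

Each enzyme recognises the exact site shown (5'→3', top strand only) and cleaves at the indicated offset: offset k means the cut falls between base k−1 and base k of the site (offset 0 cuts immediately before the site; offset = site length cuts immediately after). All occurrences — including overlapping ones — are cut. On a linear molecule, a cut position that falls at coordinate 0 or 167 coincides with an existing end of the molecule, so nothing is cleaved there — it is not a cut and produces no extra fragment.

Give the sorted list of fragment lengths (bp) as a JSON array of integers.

[4,5,6,6,7,8,8,8,8,9,10,11,12,13,15,17,20]

Per-enzyme occurrences:
  HnxIX (TTCC, off=2): starts [17, 27, 133] → cuts [19, 29, 135]
  KluIV (TTGGGGA, off=5): starts [3, 99, 138, 158] → cuts [8, 104, 143, 163]
  VbrVI (CACCTC, off=3): starts [44, 65, 88, 126] → cuts [47, 68, 91, 129]
  CdoV (AAACCTT, off=3): starts [58, 118] → cuts [61, 121]
  SqiIV (GCCTGA, off=4): starts [31, 52, 79] → cuts [35, 56, 83]

All cut coordinates (distinct, sorted): [8, 19, 29, 35, 47, 56, 61, 68, 83, 91, 104, 121, 129, 135, 143, 163]

Fragment lengths:
  [0,8): 8 bp
  [8,19): 11 bp
  [19,29): 10 bp
  [29,35): 6 bp
  [35,47): 12 bp
  [47,56): 9 bp
  [56,61): 5 bp
  [61,68): 7 bp
  [68,83): 15 bp
  [83,91): 8 bp
  [91,104): 13 bp
  [104,121): 17 bp
  [121,129): 8 bp
  [129,135): 6 bp
  [135,143): 8 bp
  [143,163): 20 bp
  [163,167): 4 bp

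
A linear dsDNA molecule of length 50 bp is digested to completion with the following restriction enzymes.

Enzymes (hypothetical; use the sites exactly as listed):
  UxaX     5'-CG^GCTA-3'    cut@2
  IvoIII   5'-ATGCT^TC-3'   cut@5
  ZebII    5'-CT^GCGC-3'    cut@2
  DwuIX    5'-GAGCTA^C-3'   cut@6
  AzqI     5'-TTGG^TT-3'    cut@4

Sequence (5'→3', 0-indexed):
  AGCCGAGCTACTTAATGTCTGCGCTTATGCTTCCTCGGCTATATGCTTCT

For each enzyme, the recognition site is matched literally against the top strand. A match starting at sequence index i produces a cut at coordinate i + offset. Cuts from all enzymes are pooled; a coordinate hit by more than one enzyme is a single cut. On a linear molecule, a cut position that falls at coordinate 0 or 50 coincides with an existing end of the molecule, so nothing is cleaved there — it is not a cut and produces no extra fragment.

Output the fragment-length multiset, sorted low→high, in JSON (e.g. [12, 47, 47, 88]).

[3,6,10,10,10,11]

Scan for sites:
  UxaX CGGCTA/2: at [35] ⇒ [37]
  IvoIII ATGCTTC/5: at [26, 42] ⇒ [31, 47]
  ZebII CTGCGC/2: at [18] ⇒ [20]
  DwuIX GAGCTAC/6: at [4] ⇒ [10]
  AzqI (TTGGTT, off=4): no sites

All cut coordinates (distinct, sorted): [10, 20, 31, 37, 47]

Fragments:
  [0,10): 10 bp
  [10,20): 10 bp
  [20,31): 11 bp
  [31,37): 6 bp
  [37,47): 10 bp
  [47,50): 3 bp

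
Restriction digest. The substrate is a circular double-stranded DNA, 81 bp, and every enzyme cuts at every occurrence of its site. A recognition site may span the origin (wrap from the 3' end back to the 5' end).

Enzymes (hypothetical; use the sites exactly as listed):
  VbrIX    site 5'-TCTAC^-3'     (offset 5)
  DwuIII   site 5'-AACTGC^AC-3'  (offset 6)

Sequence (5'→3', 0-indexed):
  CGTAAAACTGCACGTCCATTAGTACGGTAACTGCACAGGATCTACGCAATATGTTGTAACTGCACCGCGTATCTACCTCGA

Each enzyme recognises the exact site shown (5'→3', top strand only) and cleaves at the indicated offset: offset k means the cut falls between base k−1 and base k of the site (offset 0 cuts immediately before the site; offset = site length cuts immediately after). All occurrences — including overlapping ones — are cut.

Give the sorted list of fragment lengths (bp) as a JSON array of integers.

Scan for sites:
  VbrIX (TCTAC, off=5): starts [40, 71] → cuts [45, 76]
  DwuIII (AACTGCAC, off=6): starts [5, 28, 57] → cuts [11, 34, 63]

All cut coordinates (distinct, sorted): [11, 34, 45, 63, 76]

Fragment lengths:
  11→34: 23 bp
  34→45: 11 bp
  45→63: 18 bp
  63→76: 13 bp
  76→11 (wrap): 81-76+11 = 16 bp

[11,13,16,18,23]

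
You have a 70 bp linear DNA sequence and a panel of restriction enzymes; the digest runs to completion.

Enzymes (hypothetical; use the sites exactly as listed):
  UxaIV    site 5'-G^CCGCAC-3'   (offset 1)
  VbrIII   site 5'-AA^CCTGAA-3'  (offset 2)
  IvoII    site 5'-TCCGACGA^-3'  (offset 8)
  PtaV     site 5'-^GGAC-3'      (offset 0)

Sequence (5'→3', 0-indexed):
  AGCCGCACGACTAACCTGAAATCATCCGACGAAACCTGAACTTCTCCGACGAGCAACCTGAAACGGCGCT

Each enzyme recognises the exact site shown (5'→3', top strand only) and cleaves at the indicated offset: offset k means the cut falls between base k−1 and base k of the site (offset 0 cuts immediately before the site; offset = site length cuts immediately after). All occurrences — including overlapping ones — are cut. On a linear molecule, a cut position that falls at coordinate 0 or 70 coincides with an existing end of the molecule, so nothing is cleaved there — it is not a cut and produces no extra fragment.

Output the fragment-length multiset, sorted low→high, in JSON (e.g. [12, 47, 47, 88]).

[2,2,4,12,14,18,18]

Per-enzyme occurrences:
  UxaIV GCCGCAC/1: at [1] ⇒ [2]
  VbrIII AACCTGAA/2: at [12, 32, 54] ⇒ [14, 34, 56]
  IvoII TCCGACGA/8: at [24, 44] ⇒ [32, 52]
  PtaV (GGAC, off=0): no sites

Pooled cuts: [2, 14, 32, 34, 52, 56]

Fragments:
  [0,2): 2 bp
  [2,14): 12 bp
  [14,32): 18 bp
  [32,34): 2 bp
  [34,52): 18 bp
  [52,56): 4 bp
  [56,70): 14 bp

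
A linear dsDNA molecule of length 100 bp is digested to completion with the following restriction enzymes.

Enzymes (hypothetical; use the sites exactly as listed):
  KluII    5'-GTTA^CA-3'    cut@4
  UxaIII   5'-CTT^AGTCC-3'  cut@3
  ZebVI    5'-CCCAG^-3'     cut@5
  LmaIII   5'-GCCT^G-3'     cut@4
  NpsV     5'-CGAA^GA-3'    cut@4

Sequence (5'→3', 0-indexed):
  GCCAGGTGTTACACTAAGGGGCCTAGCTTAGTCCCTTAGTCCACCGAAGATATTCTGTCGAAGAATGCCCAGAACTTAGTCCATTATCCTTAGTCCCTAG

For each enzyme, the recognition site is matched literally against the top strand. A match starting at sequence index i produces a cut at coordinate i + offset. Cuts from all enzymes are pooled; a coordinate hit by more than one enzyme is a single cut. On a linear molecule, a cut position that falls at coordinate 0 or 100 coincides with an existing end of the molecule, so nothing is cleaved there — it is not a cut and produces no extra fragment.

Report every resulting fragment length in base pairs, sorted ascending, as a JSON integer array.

[5,8,9,10,11,11,14,14,18]

Per-enzyme occurrences:
  KluII GTTACA/4: at [7] ⇒ [11]
  UxaIII CTTAGTCC/3: at [26, 34, 74, 88] ⇒ [29, 37, 77, 91]
  ZebVI CCCAG/5: at [67] ⇒ [72]
  LmaIII (GCCTG, off=4): no sites
  NpsV CGAAGA/4: at [44, 58] ⇒ [48, 62]

All cut coordinates (distinct, sorted): [11, 29, 37, 48, 62, 72, 77, 91]

Fragment lengths:
  [0,11): 11 bp
  [11,29): 18 bp
  [29,37): 8 bp
  [37,48): 11 bp
  [48,62): 14 bp
  [62,72): 10 bp
  [72,77): 5 bp
  [77,91): 14 bp
  [91,100): 9 bp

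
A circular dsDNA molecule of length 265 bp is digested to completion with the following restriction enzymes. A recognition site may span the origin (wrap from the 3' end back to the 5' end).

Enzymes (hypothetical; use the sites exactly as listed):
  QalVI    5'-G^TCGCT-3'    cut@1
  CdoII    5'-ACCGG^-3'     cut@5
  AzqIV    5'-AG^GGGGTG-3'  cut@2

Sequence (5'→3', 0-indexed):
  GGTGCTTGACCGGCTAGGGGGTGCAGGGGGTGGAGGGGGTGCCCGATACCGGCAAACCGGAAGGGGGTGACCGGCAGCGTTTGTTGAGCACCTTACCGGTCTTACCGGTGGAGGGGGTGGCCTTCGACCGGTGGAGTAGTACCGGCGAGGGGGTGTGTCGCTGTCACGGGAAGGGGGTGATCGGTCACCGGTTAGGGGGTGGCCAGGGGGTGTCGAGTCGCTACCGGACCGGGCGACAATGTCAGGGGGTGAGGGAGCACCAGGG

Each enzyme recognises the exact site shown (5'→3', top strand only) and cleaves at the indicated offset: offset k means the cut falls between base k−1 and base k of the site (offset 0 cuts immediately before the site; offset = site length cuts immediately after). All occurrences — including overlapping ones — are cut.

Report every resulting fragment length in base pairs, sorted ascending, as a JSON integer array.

[3,4,4,4,5,5,8,8,9,9,9,10,11,11,11,13,14,15,16,17,18,18,18,25]

Per-enzyme occurrences:
  QalVI GTCGCT/1: at [156, 216] ⇒ [157, 217]
  CdoII ACCGG/5: at [8, 47, 55, 69, 94, 103, 126, 140, 186, 222, 227] ⇒ [13, 52, 60, 74, 99, 108, 131, 145, 191, 227, 232]
  AzqIV AGGGGGTG/2: at [15, 24, 33, 61, 111, 147, 171, 193, 204, 243, 261] ⇒ [17, 26, 35, 63, 113, 149, 173, 195, 206, 245, 263]

All cut coordinates (distinct, sorted): [13, 17, 26, 35, 52, 60, 63, 74, 99, 108, 113, 131, 145, 149, 157, 173, 191, 195, 206, 217, 227, 232, 245, 263]

Fragment lengths:
  13→17: 4 bp
  17→26: 9 bp
  26→35: 9 bp
  35→52: 17 bp
  52→60: 8 bp
  60→63: 3 bp
  63→74: 11 bp
  74→99: 25 bp
  99→108: 9 bp
  108→113: 5 bp
  113→131: 18 bp
  131→145: 14 bp
  145→149: 4 bp
  149→157: 8 bp
  157→173: 16 bp
  173→191: 18 bp
  191→195: 4 bp
  195→206: 11 bp
  206→217: 11 bp
  217→227: 10 bp
  227→232: 5 bp
  232→245: 13 bp
  245→263: 18 bp
  263→13 (wrap): 265-263+13 = 15 bp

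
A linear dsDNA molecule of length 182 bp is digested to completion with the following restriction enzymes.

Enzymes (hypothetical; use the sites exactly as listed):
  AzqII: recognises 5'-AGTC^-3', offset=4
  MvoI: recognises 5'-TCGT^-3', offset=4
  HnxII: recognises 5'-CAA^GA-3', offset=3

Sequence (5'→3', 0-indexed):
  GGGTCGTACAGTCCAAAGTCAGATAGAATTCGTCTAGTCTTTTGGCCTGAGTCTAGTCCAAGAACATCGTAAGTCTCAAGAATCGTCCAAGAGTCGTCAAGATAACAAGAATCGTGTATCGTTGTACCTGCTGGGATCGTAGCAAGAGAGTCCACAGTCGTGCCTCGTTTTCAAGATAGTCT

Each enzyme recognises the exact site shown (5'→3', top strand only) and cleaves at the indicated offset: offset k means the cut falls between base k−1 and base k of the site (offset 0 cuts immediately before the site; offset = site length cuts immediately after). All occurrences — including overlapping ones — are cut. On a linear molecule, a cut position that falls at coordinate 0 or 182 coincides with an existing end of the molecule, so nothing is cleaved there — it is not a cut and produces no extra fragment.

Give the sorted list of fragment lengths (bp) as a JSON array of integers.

Per-enzyme occurrences:
  AzqII AGTC/4: at [9, 16, 35, 49, 54, 71, 91, 148, 155, 177] ⇒ [13, 20, 39, 53, 58, 75, 95, 152, 159, 181]
  MvoI TCGT/4: at [3, 29, 66, 82, 93, 111, 118, 136, 157, 164] ⇒ [7, 33, 70, 86, 97, 115, 122, 140, 161, 168]
  HnxII CAAGA/3: at [58, 76, 87, 97, 105, 142, 171] ⇒ [61, 79, 90, 100, 108, 145, 174]

Pooled cuts: [7, 13, 20, 33, 39, 53, 58, 61, 70, 75, 79, 86, 90, 95, 97, 100, 108, 115, 122, 140, 145, 152, 159, 161, 168, 174, 181]

Fragments:
  [0,7): 7 bp
  [7,13): 6 bp
  [13,20): 7 bp
  [20,33): 13 bp
  [33,39): 6 bp
  [39,53): 14 bp
  [53,58): 5 bp
  [58,61): 3 bp
  [61,70): 9 bp
  [70,75): 5 bp
  [75,79): 4 bp
  [79,86): 7 bp
  [86,90): 4 bp
  [90,95): 5 bp
  [95,97): 2 bp
  [97,100): 3 bp
  [100,108): 8 bp
  [108,115): 7 bp
  [115,122): 7 bp
  [122,140): 18 bp
  [140,145): 5 bp
  [145,152): 7 bp
  [152,159): 7 bp
  [159,161): 2 bp
  [161,168): 7 bp
  [168,174): 6 bp
  [174,181): 7 bp
  [181,182): 1 bp

[1,2,2,3,3,4,4,5,5,5,5,6,6,6,7,7,7,7,7,7,7,7,7,8,9,13,14,18]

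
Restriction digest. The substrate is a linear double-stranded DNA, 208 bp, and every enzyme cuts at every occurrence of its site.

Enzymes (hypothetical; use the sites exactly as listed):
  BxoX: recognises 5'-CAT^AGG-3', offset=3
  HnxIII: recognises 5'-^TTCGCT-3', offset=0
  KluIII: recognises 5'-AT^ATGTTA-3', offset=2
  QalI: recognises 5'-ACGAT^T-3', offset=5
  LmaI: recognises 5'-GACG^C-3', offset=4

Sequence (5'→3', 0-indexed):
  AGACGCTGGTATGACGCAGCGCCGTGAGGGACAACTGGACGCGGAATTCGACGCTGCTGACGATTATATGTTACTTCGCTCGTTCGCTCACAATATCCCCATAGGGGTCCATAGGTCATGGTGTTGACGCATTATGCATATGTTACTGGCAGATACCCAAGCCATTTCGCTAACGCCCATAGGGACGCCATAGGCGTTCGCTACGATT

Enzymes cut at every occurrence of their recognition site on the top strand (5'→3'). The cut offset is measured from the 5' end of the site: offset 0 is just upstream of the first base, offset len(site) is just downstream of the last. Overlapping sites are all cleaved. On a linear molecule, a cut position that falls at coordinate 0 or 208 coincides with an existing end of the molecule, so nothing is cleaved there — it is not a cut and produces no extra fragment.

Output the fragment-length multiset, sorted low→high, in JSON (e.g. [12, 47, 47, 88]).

[1,3,4,5,5,7,7,8,10,10,11,11,11,12,15,17,20,25,26]

Per-enzyme occurrences:
  BxoX (CATAGG, off=3): starts [99, 109, 177, 188] → cuts [102, 112, 180, 191]
  HnxIII (TTCGCT, off=0): starts [74, 82, 165, 196] → cuts [74, 82, 165, 196]
  KluIII (ATATGTTA, off=2): starts [65, 137] → cuts [67, 139]
  QalI (ACGATT, off=5): starts [59, 202] → cuts [64, 207]
  LmaI (GACGC, off=4): starts [1, 12, 37, 49, 125, 183] → cuts [5, 16, 41, 53, 129, 187]

All cut coordinates (distinct, sorted): [5, 16, 41, 53, 64, 67, 74, 82, 102, 112, 129, 139, 165, 180, 187, 191, 196, 207]

Fragment lengths:
  [0,5): 5 bp
  [5,16): 11 bp
  [16,41): 25 bp
  [41,53): 12 bp
  [53,64): 11 bp
  [64,67): 3 bp
  [67,74): 7 bp
  [74,82): 8 bp
  [82,102): 20 bp
  [102,112): 10 bp
  [112,129): 17 bp
  [129,139): 10 bp
  [139,165): 26 bp
  [165,180): 15 bp
  [180,187): 7 bp
  [187,191): 4 bp
  [191,196): 5 bp
  [196,207): 11 bp
  [207,208): 1 bp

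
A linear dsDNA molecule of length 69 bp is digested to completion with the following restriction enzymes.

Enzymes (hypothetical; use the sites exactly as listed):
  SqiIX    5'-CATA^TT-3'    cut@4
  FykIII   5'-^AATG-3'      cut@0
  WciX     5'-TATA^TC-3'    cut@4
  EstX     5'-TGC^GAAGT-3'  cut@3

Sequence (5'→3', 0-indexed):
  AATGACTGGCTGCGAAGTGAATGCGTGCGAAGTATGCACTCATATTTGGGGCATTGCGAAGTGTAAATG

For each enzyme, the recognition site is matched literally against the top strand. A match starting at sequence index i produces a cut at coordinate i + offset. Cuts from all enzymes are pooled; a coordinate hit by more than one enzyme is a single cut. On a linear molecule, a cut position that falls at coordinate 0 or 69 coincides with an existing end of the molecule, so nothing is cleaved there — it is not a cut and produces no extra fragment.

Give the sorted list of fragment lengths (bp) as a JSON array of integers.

[4,6,8,9,13,13,16]

Per-enzyme occurrences:
  SqiIX (CATATT, off=4): starts [40] → cuts [44]
  FykIII (AATG, off=0): starts [0, 19, 65] → cuts [19, 65] (position 0 is a terminus of the linear molecule — no cut)
  WciX (TATATC, off=4): no sites
  EstX (TGCGAAGT, off=3): starts [10, 25, 54] → cuts [13, 28, 57]

Pooled cuts: [13, 19, 28, 44, 57, 65]

Fragments:
  [0,13): 13 bp
  [13,19): 6 bp
  [19,28): 9 bp
  [28,44): 16 bp
  [44,57): 13 bp
  [57,65): 8 bp
  [65,69): 4 bp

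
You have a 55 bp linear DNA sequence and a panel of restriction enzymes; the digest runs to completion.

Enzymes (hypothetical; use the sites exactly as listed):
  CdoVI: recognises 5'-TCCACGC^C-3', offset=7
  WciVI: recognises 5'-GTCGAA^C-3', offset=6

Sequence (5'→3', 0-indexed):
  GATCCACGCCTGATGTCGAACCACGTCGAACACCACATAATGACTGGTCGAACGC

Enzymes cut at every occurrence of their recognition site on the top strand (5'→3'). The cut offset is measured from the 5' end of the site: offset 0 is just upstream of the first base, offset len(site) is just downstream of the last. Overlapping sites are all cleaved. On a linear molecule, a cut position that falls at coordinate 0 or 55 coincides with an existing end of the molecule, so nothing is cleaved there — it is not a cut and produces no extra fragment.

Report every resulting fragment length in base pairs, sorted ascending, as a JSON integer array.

[3,9,10,11,22]

Scan for sites:
  CdoVI (TCCACGCC, off=7): starts [2] → cuts [9]
  WciVI (GTCGAAC, off=6): starts [14, 24, 46] → cuts [20, 30, 52]

All cut coordinates (distinct, sorted): [9, 20, 30, 52]

Fragments:
  [0,9): 9 bp
  [9,20): 11 bp
  [20,30): 10 bp
  [30,52): 22 bp
  [52,55): 3 bp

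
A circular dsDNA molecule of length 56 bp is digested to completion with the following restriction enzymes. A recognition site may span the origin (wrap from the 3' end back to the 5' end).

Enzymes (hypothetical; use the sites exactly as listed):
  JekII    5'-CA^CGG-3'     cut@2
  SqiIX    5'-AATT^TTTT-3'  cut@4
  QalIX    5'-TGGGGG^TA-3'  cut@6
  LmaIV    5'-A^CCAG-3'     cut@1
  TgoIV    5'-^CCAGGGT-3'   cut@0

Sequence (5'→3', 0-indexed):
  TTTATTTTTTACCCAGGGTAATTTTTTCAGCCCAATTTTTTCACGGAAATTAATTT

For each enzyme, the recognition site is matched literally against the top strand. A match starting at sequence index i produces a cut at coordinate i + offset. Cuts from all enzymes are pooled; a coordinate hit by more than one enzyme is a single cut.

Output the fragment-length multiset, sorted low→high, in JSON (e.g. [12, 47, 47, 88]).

[6,11,12,13,14]

Scan for sites:
  JekII CACGG/2: at [41] ⇒ [43]
  SqiIX AATTTTTT/4: at [19, 33, 51] ⇒ [23, 37, 55]
  QalIX (TGGGGGTA, off=6): no sites
  LmaIV (ACCAG, off=1): no sites
  TgoIV CCAGGGT/0: at [12] ⇒ [12]

Pooled cuts: [12, 23, 37, 43, 55]

Fragment lengths:
  12→23: 11 bp
  23→37: 14 bp
  37→43: 6 bp
  43→55: 12 bp
  55→12 (wrap): 56-55+12 = 13 bp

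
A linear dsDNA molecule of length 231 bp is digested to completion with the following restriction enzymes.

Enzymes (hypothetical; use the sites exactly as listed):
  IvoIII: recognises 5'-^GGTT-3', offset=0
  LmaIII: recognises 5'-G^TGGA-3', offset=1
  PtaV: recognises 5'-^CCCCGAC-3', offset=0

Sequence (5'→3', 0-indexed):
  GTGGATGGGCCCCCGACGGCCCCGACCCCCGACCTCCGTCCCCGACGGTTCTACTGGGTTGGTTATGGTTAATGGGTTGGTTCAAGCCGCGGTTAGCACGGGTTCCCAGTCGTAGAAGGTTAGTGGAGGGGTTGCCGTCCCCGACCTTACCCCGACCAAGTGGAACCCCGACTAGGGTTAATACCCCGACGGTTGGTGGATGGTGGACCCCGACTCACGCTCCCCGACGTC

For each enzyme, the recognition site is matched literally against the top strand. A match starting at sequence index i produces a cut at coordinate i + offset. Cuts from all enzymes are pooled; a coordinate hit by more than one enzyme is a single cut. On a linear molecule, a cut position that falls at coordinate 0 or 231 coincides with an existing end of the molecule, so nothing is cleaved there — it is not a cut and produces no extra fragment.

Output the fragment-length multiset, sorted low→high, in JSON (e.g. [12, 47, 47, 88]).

Per-enzyme occurrences:
  IvoIII (GGTT, off=0): starts [46, 56, 60, 66, 74, 78, 90, 100, 117, 129, 175, 190] → cuts [46, 56, 60, 66, 74, 78, 90, 100, 117, 129, 175, 190]
  LmaIII (GTGGA, off=1): starts [0, 122, 159, 195, 202] → cuts [1, 123, 160, 196, 203]
  PtaV (CCCCGAC, off=0): starts [10, 19, 26, 39, 138, 149, 165, 183, 207, 221] → cuts [10, 19, 26, 39, 138, 149, 165, 183, 207, 221]

All cut coordinates (distinct, sorted): [1, 10, 19, 26, 39, 46, 56, 60, 66, 74, 78, 90, 100, 117, 123, 129, 138, 149, 160, 165, 175, 183, 190, 196, 203, 207, 221]

Fragments:
  [0,1): 1 bp
  [1,10): 9 bp
  [10,19): 9 bp
  [19,26): 7 bp
  [26,39): 13 bp
  [39,46): 7 bp
  [46,56): 10 bp
  [56,60): 4 bp
  [60,66): 6 bp
  [66,74): 8 bp
  [74,78): 4 bp
  [78,90): 12 bp
  [90,100): 10 bp
  [100,117): 17 bp
  [117,123): 6 bp
  [123,129): 6 bp
  [129,138): 9 bp
  [138,149): 11 bp
  [149,160): 11 bp
  [160,165): 5 bp
  [165,175): 10 bp
  [175,183): 8 bp
  [183,190): 7 bp
  [190,196): 6 bp
  [196,203): 7 bp
  [203,207): 4 bp
  [207,221): 14 bp
  [221,231): 10 bp

[1,4,4,4,5,6,6,6,6,7,7,7,7,8,8,9,9,9,10,10,10,10,11,11,12,13,14,17]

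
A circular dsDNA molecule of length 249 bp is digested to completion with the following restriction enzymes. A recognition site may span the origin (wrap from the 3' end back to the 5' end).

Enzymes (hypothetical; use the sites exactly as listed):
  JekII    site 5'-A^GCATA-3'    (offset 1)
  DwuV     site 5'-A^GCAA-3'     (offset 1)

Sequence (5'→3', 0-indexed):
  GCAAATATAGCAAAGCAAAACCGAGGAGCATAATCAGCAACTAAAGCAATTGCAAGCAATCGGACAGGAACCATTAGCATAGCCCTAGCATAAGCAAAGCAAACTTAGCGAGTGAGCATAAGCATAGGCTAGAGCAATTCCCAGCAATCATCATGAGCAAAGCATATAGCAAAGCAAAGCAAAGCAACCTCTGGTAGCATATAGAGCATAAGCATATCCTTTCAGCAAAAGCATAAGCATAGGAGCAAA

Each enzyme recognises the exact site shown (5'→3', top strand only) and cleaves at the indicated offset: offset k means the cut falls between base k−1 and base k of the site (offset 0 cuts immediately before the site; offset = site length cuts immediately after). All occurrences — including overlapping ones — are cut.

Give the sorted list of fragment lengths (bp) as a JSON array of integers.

Scan for sites:
  JekII (AGCATA, off=1): starts [26, 75, 86, 114, 120, 160, 195, 204, 210, 229, 235] → cuts [27, 76, 87, 115, 121, 161, 196, 205, 211, 230, 236]
  DwuV (AGCAA, off=1): starts [8, 13, 35, 44, 54, 92, 97, 132, 142, 155, 167, 172, 177, 182, 223, 243, 248] → cuts [0, 9, 14, 36, 45, 55, 93, 98, 133, 143, 156, 168, 173, 178, 183, 224, 244]

Pooled cuts: [0, 9, 14, 27, 36, 45, 55, 76, 87, 93, 98, 115, 121, 133, 143, 156, 161, 168, 173, 178, 183, 196, 205, 211, 224, 230, 236, 244]

Fragments:
  0→9: 9 bp
  9→14: 5 bp
  14→27: 13 bp
  27→36: 9 bp
  36→45: 9 bp
  45→55: 10 bp
  55→76: 21 bp
  76→87: 11 bp
  87→93: 6 bp
  93→98: 5 bp
  98→115: 17 bp
  115→121: 6 bp
  121→133: 12 bp
  133→143: 10 bp
  143→156: 13 bp
  156→161: 5 bp
  161→168: 7 bp
  168→173: 5 bp
  173→178: 5 bp
  178→183: 5 bp
  183→196: 13 bp
  196→205: 9 bp
  205→211: 6 bp
  211→224: 13 bp
  224→230: 6 bp
  230→236: 6 bp
  236→244: 8 bp
  244→0 (wrap): 249-244+0 = 5 bp

[5,5,5,5,5,5,5,6,6,6,6,6,7,8,9,9,9,9,10,10,11,12,13,13,13,13,17,21]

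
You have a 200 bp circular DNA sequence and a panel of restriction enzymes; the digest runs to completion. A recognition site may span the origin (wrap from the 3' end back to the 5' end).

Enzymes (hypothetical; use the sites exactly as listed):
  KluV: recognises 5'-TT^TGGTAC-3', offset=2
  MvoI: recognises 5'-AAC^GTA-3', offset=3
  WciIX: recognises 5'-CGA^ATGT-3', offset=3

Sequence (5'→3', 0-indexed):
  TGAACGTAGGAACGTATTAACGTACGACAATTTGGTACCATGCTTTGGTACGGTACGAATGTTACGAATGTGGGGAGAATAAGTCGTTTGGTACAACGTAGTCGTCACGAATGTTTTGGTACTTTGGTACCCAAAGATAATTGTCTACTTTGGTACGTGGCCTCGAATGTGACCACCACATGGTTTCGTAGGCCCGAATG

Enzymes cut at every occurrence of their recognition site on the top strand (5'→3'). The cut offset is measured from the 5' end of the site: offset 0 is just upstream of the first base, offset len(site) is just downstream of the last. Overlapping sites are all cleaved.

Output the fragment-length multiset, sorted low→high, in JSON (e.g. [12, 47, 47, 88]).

Scan for sites:
  KluV (TTTGGTAC, off=2): starts [30, 43, 86, 114, 122, 148] → cuts [32, 45, 88, 116, 124, 150]
  MvoI (AACGTA, off=3): starts [2, 10, 18, 94] → cuts [5, 13, 21, 97]
  WciIX (CGAATGT, off=3): starts [55, 64, 107, 163, 194] → cuts [58, 67, 110, 166, 197]

Pooled cuts: [5, 13, 21, 32, 45, 58, 67, 88, 97, 110, 116, 124, 150, 166, 197]

Fragments:
  5→13: 8 bp
  13→21: 8 bp
  21→32: 11 bp
  32→45: 13 bp
  45→58: 13 bp
  58→67: 9 bp
  67→88: 21 bp
  88→97: 9 bp
  97→110: 13 bp
  110→116: 6 bp
  116→124: 8 bp
  124→150: 26 bp
  150→166: 16 bp
  166→197: 31 bp
  197→5 (wrap): 200-197+5 = 8 bp

[6,8,8,8,8,9,9,11,13,13,13,16,21,26,31]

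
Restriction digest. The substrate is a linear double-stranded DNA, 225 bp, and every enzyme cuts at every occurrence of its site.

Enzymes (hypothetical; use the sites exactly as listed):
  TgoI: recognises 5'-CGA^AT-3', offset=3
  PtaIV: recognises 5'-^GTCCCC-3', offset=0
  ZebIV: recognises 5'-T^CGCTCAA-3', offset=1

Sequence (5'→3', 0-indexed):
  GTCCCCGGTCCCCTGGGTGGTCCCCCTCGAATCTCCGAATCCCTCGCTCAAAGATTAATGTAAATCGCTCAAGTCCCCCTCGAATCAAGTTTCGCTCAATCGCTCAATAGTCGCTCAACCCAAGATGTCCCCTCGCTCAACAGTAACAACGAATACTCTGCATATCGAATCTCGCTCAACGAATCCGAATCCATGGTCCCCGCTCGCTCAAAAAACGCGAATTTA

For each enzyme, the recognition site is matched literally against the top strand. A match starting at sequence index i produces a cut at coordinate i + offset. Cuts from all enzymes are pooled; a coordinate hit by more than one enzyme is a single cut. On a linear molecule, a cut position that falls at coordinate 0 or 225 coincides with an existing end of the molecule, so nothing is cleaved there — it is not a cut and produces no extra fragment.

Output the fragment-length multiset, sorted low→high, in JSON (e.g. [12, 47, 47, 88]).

[4,5,6,6,7,7,7,7,8,8,9,9,10,11,11,11,12,15,16,16,19,21]

Scan for sites:
  TgoI (CGAAT, off=3): starts [27, 35, 80, 149, 165, 179, 185, 217] → cuts [30, 38, 83, 152, 168, 182, 188, 220]
  PtaIV (GTCCCC, off=0): starts [0, 7, 19, 72, 126, 195] → cuts [7, 19, 72, 126, 195] (position 0 is a terminus of the linear molecule — no cut)
  ZebIV (TCGCTCAA, off=1): starts [43, 64, 91, 99, 110, 132, 171, 203] → cuts [44, 65, 92, 100, 111, 133, 172, 204]

Pooled cuts: [7, 19, 30, 38, 44, 65, 72, 83, 92, 100, 111, 126, 133, 152, 168, 172, 182, 188, 195, 204, 220]

Fragments:
  [0,7): 7 bp
  [7,19): 12 bp
  [19,30): 11 bp
  [30,38): 8 bp
  [38,44): 6 bp
  [44,65): 21 bp
  [65,72): 7 bp
  [72,83): 11 bp
  [83,92): 9 bp
  [92,100): 8 bp
  [100,111): 11 bp
  [111,126): 15 bp
  [126,133): 7 bp
  [133,152): 19 bp
  [152,168): 16 bp
  [168,172): 4 bp
  [172,182): 10 bp
  [182,188): 6 bp
  [188,195): 7 bp
  [195,204): 9 bp
  [204,220): 16 bp
  [220,225): 5 bp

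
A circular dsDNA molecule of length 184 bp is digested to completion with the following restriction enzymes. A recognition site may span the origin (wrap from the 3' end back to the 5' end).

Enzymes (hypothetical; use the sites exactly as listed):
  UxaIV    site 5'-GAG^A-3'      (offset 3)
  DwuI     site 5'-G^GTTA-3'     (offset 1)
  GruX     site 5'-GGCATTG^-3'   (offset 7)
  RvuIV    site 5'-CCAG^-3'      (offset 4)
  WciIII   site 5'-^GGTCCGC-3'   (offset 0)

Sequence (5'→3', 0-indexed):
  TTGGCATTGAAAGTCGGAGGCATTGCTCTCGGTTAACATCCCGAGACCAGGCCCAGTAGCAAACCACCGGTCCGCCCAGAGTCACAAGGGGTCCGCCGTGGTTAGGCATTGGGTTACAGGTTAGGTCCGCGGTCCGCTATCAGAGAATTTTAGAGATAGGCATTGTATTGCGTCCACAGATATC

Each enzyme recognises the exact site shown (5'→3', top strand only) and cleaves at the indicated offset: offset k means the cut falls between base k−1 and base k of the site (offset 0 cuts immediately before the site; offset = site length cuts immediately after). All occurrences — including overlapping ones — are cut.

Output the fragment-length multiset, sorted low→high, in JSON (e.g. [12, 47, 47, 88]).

Site scan:
  UxaIV GAGA/3: at [42, 142, 152] ⇒ [45, 145, 155]
  DwuI GGTTA/1: at [30, 99, 111, 118] ⇒ [31, 100, 112, 119]
  GruX GGCATTG/7: at [2, 18, 104, 158] ⇒ [9, 25, 111, 165]
  RvuIV CCAG/4: at [46, 52, 75] ⇒ [50, 56, 79]
  WciIII GGTCCGC/0: at [68, 89, 123, 130] ⇒ [68, 89, 123, 130]

Pooled cuts: [9, 25, 31, 45, 50, 56, 68, 79, 89, 100, 111, 112, 119, 123, 130, 145, 155, 165]

Fragment lengths:
  9→25: 16 bp
  25→31: 6 bp
  31→45: 14 bp
  45→50: 5 bp
  50→56: 6 bp
  56→68: 12 bp
  68→79: 11 bp
  79→89: 10 bp
  89→100: 11 bp
  100→111: 11 bp
  111→112: 1 bp
  112→119: 7 bp
  119→123: 4 bp
  123→130: 7 bp
  130→145: 15 bp
  145→155: 10 bp
  155→165: 10 bp
  165→9 (wrap): 184-165+9 = 28 bp

[1,4,5,6,6,7,7,10,10,10,11,11,11,12,14,15,16,28]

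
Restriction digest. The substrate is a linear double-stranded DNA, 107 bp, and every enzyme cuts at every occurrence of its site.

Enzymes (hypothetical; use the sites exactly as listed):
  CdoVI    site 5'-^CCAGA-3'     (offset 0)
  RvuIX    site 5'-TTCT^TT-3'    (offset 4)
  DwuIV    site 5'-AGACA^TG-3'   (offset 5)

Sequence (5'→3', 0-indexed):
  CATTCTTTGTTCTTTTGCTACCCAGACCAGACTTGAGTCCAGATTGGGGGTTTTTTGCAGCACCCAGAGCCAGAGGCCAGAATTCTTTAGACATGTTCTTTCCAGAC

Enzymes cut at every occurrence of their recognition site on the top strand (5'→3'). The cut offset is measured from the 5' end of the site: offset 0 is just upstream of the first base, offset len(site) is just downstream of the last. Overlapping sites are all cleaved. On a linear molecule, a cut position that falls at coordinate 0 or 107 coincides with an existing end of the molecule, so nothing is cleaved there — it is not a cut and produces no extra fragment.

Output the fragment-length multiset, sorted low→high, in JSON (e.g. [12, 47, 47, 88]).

Scan for sites:
  CdoVI (CCAGA, off=0): starts [21, 26, 38, 63, 69, 76, 101] → cuts [21, 26, 38, 63, 69, 76, 101]
  RvuIX (TTCTTT, off=4): starts [2, 9, 82, 95] → cuts [6, 13, 86, 99]
  DwuIV (AGACATG, off=5): starts [88] → cuts [93]

All cut coordinates (distinct, sorted): [6, 13, 21, 26, 38, 63, 69, 76, 86, 93, 99, 101]

Fragment lengths:
  [0,6): 6 bp
  [6,13): 7 bp
  [13,21): 8 bp
  [21,26): 5 bp
  [26,38): 12 bp
  [38,63): 25 bp
  [63,69): 6 bp
  [69,76): 7 bp
  [76,86): 10 bp
  [86,93): 7 bp
  [93,99): 6 bp
  [99,101): 2 bp
  [101,107): 6 bp

[2,5,6,6,6,6,7,7,7,8,10,12,25]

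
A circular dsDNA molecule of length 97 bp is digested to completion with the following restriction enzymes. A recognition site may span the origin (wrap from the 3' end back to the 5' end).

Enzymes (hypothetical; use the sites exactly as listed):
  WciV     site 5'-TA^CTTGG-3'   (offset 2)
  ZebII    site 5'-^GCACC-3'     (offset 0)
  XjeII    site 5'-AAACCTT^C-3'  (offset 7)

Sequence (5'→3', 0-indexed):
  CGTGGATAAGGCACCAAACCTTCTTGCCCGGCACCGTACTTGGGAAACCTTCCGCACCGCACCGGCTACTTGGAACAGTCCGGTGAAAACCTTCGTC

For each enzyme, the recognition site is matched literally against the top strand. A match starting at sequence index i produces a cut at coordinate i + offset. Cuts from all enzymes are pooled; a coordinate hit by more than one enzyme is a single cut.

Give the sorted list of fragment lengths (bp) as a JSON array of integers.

[2,5,8,8,10,12,13,14,25]

Per-enzyme occurrences:
  WciV TACTTGG/2: at [36, 66] ⇒ [38, 68]
  ZebII GCACC/0: at [10, 30, 53, 58] ⇒ [10, 30, 53, 58]
  XjeII AAACCTTC/7: at [15, 44, 86] ⇒ [22, 51, 93]

All cut coordinates (distinct, sorted): [10, 22, 30, 38, 51, 53, 58, 68, 93]

Fragment lengths:
  10→22: 12 bp
  22→30: 8 bp
  30→38: 8 bp
  38→51: 13 bp
  51→53: 2 bp
  53→58: 5 bp
  58→68: 10 bp
  68→93: 25 bp
  93→10 (wrap): 97-93+10 = 14 bp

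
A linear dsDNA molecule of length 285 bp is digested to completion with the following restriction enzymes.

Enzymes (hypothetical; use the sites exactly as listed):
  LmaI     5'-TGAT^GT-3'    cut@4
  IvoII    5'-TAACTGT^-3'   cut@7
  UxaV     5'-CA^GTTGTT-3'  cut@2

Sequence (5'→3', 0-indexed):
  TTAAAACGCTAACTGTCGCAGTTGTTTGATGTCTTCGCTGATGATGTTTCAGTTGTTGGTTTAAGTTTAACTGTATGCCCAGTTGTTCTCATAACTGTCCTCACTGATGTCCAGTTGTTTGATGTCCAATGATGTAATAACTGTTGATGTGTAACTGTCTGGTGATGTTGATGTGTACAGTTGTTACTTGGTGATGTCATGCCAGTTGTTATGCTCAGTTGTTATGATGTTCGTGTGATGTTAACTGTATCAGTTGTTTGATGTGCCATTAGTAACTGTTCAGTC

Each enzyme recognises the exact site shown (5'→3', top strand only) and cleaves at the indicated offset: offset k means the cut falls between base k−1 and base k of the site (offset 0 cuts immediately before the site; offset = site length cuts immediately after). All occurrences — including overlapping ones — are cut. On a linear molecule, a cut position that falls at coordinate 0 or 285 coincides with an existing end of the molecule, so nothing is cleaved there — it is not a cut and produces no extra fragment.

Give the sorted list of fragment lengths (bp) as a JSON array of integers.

[4,4,4,5,6,6,6,7,7,8,9,9,10,10,10,10,10,10,11,11,11,13,15,16,16,17,17,23]

Scan for sites:
  LmaI TGATGT/4: at [26, 41, 104, 119, 129, 144, 162, 168, 191, 224, 235, 258] ⇒ [30, 45, 108, 123, 133, 148, 166, 172, 195, 228, 239, 262]
  IvoII TAACTGT/7: at [9, 67, 91, 137, 151, 241, 272] ⇒ [16, 74, 98, 144, 158, 248, 279]
  UxaV CAGTTGTT/2: at [18, 49, 79, 111, 177, 202, 215, 250] ⇒ [20, 51, 81, 113, 179, 204, 217, 252]

All cut coordinates (distinct, sorted): [16, 20, 30, 45, 51, 74, 81, 98, 108, 113, 123, 133, 144, 148, 158, 166, 172, 179, 195, 204, 217, 228, 239, 248, 252, 262, 279]

Fragments:
  [0,16): 16 bp
  [16,20): 4 bp
  [20,30): 10 bp
  [30,45): 15 bp
  [45,51): 6 bp
  [51,74): 23 bp
  [74,81): 7 bp
  [81,98): 17 bp
  [98,108): 10 bp
  [108,113): 5 bp
  [113,123): 10 bp
  [123,133): 10 bp
  [133,144): 11 bp
  [144,148): 4 bp
  [148,158): 10 bp
  [158,166): 8 bp
  [166,172): 6 bp
  [172,179): 7 bp
  [179,195): 16 bp
  [195,204): 9 bp
  [204,217): 13 bp
  [217,228): 11 bp
  [228,239): 11 bp
  [239,248): 9 bp
  [248,252): 4 bp
  [252,262): 10 bp
  [262,279): 17 bp
  [279,285): 6 bp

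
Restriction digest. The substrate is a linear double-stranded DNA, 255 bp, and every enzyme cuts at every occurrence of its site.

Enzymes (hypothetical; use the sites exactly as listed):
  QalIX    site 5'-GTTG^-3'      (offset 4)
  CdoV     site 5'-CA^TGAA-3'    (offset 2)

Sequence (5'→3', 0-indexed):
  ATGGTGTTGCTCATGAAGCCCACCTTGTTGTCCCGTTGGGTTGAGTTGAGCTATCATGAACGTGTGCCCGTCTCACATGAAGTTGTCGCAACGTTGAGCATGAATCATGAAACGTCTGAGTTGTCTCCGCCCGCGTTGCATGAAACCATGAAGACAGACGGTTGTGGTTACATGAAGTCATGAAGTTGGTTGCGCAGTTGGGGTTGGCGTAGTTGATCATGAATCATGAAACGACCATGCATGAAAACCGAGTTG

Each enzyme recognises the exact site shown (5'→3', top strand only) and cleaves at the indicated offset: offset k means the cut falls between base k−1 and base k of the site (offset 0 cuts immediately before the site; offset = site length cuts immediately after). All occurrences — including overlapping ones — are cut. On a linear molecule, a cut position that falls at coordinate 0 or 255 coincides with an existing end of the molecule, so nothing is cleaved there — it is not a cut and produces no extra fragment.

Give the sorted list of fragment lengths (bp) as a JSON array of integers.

Scan for sites:
  QalIX (GTTG, off=4): starts [5, 26, 34, 39, 44, 81, 92, 119, 134, 160, 184, 188, 196, 202, 211, 251] → cuts [9, 30, 38, 43, 48, 85, 96, 123, 138, 164, 188, 192, 200, 206, 215] (position 255 is a terminus of the linear molecule — no cut)
  CdoV (CATGAA, off=2): starts [11, 54, 75, 98, 105, 138, 146, 170, 178, 217, 224, 239] → cuts [13, 56, 77, 100, 107, 140, 148, 172, 180, 219, 226, 241]

All cut coordinates (distinct, sorted): [9, 13, 30, 38, 43, 48, 56, 77, 85, 96, 100, 107, 123, 138, 140, 148, 164, 172, 180, 188, 192, 200, 206, 215, 219, 226, 241]

Fragment lengths:
  [0,9): 9 bp
  [9,13): 4 bp
  [13,30): 17 bp
  [30,38): 8 bp
  [38,43): 5 bp
  [43,48): 5 bp
  [48,56): 8 bp
  [56,77): 21 bp
  [77,85): 8 bp
  [85,96): 11 bp
  [96,100): 4 bp
  [100,107): 7 bp
  [107,123): 16 bp
  [123,138): 15 bp
  [138,140): 2 bp
  [140,148): 8 bp
  [148,164): 16 bp
  [164,172): 8 bp
  [172,180): 8 bp
  [180,188): 8 bp
  [188,192): 4 bp
  [192,200): 8 bp
  [200,206): 6 bp
  [206,215): 9 bp
  [215,219): 4 bp
  [219,226): 7 bp
  [226,241): 15 bp
  [241,255): 14 bp

[2,4,4,4,4,5,5,6,7,7,8,8,8,8,8,8,8,8,9,9,11,14,15,15,16,16,17,21]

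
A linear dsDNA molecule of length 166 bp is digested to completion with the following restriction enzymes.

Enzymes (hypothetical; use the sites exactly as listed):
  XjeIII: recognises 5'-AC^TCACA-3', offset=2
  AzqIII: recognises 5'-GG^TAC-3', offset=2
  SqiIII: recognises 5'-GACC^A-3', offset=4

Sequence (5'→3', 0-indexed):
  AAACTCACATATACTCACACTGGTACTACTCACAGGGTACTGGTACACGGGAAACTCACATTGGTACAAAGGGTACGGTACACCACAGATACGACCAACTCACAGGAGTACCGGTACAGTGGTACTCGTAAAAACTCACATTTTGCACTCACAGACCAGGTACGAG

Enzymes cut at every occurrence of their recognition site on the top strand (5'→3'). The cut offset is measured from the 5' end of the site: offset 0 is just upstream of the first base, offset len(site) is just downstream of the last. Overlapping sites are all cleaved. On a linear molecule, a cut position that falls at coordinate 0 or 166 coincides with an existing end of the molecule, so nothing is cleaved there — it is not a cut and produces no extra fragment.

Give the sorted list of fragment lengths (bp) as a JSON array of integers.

[3,3,4,5,6,6,6,8,8,9,9,9,9,10,12,13,13,15,18]

Site scan:
  XjeIII (ACTCACA, off=2): starts [2, 12, 27, 53, 97, 133, 146] → cuts [4, 14, 29, 55, 99, 135, 148]
  AzqIII (GGTAC, off=2): starts [21, 35, 41, 62, 71, 76, 112, 120, 158] → cuts [23, 37, 43, 64, 73, 78, 114, 122, 160]
  SqiIII (GACCA, off=4): starts [92, 153] → cuts [96, 157]

All cut coordinates (distinct, sorted): [4, 14, 23, 29, 37, 43, 55, 64, 73, 78, 96, 99, 114, 122, 135, 148, 157, 160]

Fragment lengths:
  [0,4): 4 bp
  [4,14): 10 bp
  [14,23): 9 bp
  [23,29): 6 bp
  [29,37): 8 bp
  [37,43): 6 bp
  [43,55): 12 bp
  [55,64): 9 bp
  [64,73): 9 bp
  [73,78): 5 bp
  [78,96): 18 bp
  [96,99): 3 bp
  [99,114): 15 bp
  [114,122): 8 bp
  [122,135): 13 bp
  [135,148): 13 bp
  [148,157): 9 bp
  [157,160): 3 bp
  [160,166): 6 bp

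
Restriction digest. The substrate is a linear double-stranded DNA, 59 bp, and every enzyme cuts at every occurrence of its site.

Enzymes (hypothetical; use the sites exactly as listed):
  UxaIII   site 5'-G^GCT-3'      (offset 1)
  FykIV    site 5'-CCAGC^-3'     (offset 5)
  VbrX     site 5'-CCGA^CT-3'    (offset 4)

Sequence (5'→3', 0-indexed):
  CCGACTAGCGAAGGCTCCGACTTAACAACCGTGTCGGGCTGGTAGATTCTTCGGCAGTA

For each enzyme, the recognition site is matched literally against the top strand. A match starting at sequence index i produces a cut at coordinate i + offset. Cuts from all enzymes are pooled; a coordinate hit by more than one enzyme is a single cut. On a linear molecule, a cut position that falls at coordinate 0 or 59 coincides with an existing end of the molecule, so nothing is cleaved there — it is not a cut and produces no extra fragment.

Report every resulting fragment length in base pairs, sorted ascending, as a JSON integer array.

[4,7,9,17,22]

Per-enzyme occurrences:
  UxaIII (GGCT, off=1): starts [12, 36] → cuts [13, 37]
  FykIV (CCAGC, off=5): no sites
  VbrX (CCGACT, off=4): starts [0, 16] → cuts [4, 20]

All cut coordinates (distinct, sorted): [4, 13, 20, 37]

Fragment lengths:
  [0,4): 4 bp
  [4,13): 9 bp
  [13,20): 7 bp
  [20,37): 17 bp
  [37,59): 22 bp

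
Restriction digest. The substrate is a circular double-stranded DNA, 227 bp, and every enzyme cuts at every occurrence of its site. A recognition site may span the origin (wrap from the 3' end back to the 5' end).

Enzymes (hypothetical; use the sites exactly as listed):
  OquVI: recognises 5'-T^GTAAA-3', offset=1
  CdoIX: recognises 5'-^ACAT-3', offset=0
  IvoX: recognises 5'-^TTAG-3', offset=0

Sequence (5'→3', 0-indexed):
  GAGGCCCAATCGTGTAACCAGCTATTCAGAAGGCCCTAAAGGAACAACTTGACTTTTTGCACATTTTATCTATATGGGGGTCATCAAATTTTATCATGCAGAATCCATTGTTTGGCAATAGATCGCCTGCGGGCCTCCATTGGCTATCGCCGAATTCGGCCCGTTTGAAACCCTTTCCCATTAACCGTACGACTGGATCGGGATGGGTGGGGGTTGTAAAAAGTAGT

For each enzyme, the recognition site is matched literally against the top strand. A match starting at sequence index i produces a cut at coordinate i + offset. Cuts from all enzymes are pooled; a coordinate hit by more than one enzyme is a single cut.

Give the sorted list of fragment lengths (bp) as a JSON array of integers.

[72,155]

Per-enzyme occurrences:
  OquVI TGTAAA/1: at [214] ⇒ [215]
  CdoIX ACAT/0: at [60] ⇒ [60]
  IvoX (TTAG, off=0): no sites

Pooled cuts: [60, 215]

Fragment lengths:
  60→215: 155 bp
  215→60 (wrap): 227-215+60 = 72 bp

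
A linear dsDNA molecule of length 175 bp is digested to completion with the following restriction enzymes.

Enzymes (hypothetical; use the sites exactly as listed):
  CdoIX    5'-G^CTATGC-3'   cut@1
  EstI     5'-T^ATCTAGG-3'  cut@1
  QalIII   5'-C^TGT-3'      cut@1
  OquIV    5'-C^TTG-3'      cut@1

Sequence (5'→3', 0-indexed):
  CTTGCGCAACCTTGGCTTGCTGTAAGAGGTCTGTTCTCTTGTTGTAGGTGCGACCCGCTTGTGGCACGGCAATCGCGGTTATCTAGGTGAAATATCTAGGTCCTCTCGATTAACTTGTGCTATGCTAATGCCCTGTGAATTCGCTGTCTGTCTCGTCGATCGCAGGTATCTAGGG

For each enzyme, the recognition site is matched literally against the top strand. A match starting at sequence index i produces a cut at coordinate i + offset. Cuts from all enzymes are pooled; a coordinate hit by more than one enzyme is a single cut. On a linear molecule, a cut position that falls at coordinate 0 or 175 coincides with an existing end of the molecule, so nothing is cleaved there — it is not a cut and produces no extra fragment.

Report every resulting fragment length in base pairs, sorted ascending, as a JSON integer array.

[1,4,4,5,5,7,8,10,11,11,13,14,19,20,21,22]

Site scan:
  CdoIX (GCTATGC, off=1): starts [118] → cuts [119]
  EstI (TATCTAGG, off=1): starts [79, 92, 166] → cuts [80, 93, 167]
  QalIII (CTGT, off=1): starts [19, 30, 132, 143, 147] → cuts [20, 31, 133, 144, 148]
  OquIV (CTTG, off=1): starts [0, 10, 15, 37, 57, 113] → cuts [1, 11, 16, 38, 58, 114]

Pooled cuts: [1, 11, 16, 20, 31, 38, 58, 80, 93, 114, 119, 133, 144, 148, 167]

Fragment lengths:
  [0,1): 1 bp
  [1,11): 10 bp
  [11,16): 5 bp
  [16,20): 4 bp
  [20,31): 11 bp
  [31,38): 7 bp
  [38,58): 20 bp
  [58,80): 22 bp
  [80,93): 13 bp
  [93,114): 21 bp
  [114,119): 5 bp
  [119,133): 14 bp
  [133,144): 11 bp
  [144,148): 4 bp
  [148,167): 19 bp
  [167,175): 8 bp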